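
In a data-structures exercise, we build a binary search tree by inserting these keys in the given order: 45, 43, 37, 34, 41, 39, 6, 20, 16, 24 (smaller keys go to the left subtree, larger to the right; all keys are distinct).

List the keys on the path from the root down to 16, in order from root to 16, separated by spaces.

45 43 37 34 6 20 16

Insert 45: tree is empty, so 45 becomes the root.
Insert 43: 43 < 45 → go left. Place as left child of 45.
Insert 37: 37 < 45 → go left; 37 < 43 → go left. Place as left child of 43.
Insert 34: 34 < 45 → go left; 34 < 43 → go left; 34 < 37 → go left. Place as left child of 37.
Insert 41: 41 < 45 → go left; 41 < 43 → go left; 41 > 37 → go right. Place as right child of 37.
Insert 39: 39 < 45 → go left; 39 < 43 → go left; 39 > 37 → go right; 39 < 41 → go left. Place as left child of 41.
Insert 6: 6 < 45 → go left; 6 < 43 → go left; 6 < 37 → go left; 6 < 34 → go left. Place as left child of 34.
Insert 20: 20 < 45 → go left; 20 < 43 → go left; 20 < 37 → go left; 20 < 34 → go left; 20 > 6 → go right. Place as right child of 6.
Insert 16: 16 < 45 → go left; 16 < 43 → go left; 16 < 37 → go left; 16 < 34 → go left; 16 > 6 → go right; 16 < 20 → go left. Place as left child of 20.
Insert 24: 24 < 45 → go left; 24 < 43 → go left; 24 < 37 → go left; 24 < 34 → go left; 24 > 6 → go right; 24 > 20 → go right. Place as right child of 20.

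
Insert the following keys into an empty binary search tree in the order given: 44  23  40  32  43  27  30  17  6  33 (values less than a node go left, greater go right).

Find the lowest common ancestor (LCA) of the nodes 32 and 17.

23

Resulting structure (node: left, right):
  44: L=23, R=–
  23: L=17, R=40
  40: L=32, R=43
  32: L=27, R=33
  43: L=–, R=–
  27: L=–, R=30
  30: L=–, R=–
  17: L=6, R=–
  6: L=–, R=–
  33: L=–, R=–

Path to 32: 44 → 23 → 40 → 32
Path to 17: 44 → 23 → 17
The paths share a prefix ending at 23, then split left and right.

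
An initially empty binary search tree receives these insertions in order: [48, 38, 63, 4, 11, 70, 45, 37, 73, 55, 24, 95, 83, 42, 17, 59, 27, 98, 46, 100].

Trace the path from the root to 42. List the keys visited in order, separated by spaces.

Insert 48: tree is empty, so 48 becomes the root.
Insert 38: 38 < 48 → go left. Place as left child of 48.
Insert 63: 63 > 48 → go right. Place as right child of 48.
Insert 4: 4 < 48 → go left; 4 < 38 → go left. Place as left child of 38.
Insert 11: 11 < 48 → go left; 11 < 38 → go left; 11 > 4 → go right. Place as right child of 4.
Insert 70: 70 > 48 → go right; 70 > 63 → go right. Place as right child of 63.
Insert 45: 45 < 48 → go left; 45 > 38 → go right. Place as right child of 38.
Insert 37: 37 < 48 → go left; 37 < 38 → go left; 37 > 4 → go right; 37 > 11 → go right. Place as right child of 11.
Insert 73: 73 > 48 → go right; 73 > 63 → go right; 73 > 70 → go right. Place as right child of 70.
Insert 55: 55 > 48 → go right; 55 < 63 → go left. Place as left child of 63.
Insert 24: 24 < 48 → go left; 24 < 38 → go left; 24 > 4 → go right; 24 > 11 → go right; 24 < 37 → go left. Place as left child of 37.
Insert 95: 95 > 48 → go right; 95 > 63 → go right; 95 > 70 → go right; 95 > 73 → go right. Place as right child of 73.
Insert 83: 83 > 48 → go right; 83 > 63 → go right; 83 > 70 → go right; 83 > 73 → go right; 83 < 95 → go left. Place as left child of 95.
Insert 42: 42 < 48 → go left; 42 > 38 → go right; 42 < 45 → go left. Place as left child of 45.
Insert 17: 17 < 48 → go left; 17 < 38 → go left; 17 > 4 → go right; 17 > 11 → go right; 17 < 37 → go left; 17 < 24 → go left. Place as left child of 24.
Insert 59: 59 > 48 → go right; 59 < 63 → go left; 59 > 55 → go right. Place as right child of 55.
Insert 27: 27 < 48 → go left; 27 < 38 → go left; 27 > 4 → go right; 27 > 11 → go right; 27 < 37 → go left; 27 > 24 → go right. Place as right child of 24.
Insert 98: 98 > 48 → go right; 98 > 63 → go right; 98 > 70 → go right; 98 > 73 → go right; 98 > 95 → go right. Place as right child of 95.
Insert 46: 46 < 48 → go left; 46 > 38 → go right; 46 > 45 → go right. Place as right child of 45.
Insert 100: 100 > 48 → go right; 100 > 63 → go right; 100 > 70 → go right; 100 > 73 → go right; 100 > 95 → go right; 100 > 98 → go right. Place as right child of 98.

48 38 45 42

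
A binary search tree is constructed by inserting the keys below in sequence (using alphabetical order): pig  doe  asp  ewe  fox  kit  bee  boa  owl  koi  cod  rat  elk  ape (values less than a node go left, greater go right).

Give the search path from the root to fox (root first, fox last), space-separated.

pig doe ewe fox

pig: root
doe: left child of pig (depth 1)
asp: left child of doe (depth 2)
ewe: right child of doe (depth 2)
fox: right child of ewe (depth 3)
kit: right child of fox (depth 4)
bee: right child of asp (depth 3)
boa: right child of bee (depth 4)
owl: right child of kit (depth 5)
koi: left child of owl (depth 6)
cod: right child of boa (depth 5)
rat: right child of pig (depth 1)
elk: left child of ewe (depth 3)
ape: left child of asp (depth 3)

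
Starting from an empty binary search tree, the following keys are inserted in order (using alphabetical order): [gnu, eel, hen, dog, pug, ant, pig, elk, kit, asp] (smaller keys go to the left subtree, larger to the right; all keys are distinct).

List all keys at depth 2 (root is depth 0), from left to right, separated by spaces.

dog elk pug

Resulting structure (node: left, right):
  gnu: L=eel, R=hen
  eel: L=dog, R=elk
  hen: L=–, R=pug
  dog: L=ant, R=–
  pug: L=pig, R=–
  ant: L=–, R=asp
  pig: L=kit, R=–
  elk: L=–, R=–
  kit: L=–, R=–
  asp: L=–, R=–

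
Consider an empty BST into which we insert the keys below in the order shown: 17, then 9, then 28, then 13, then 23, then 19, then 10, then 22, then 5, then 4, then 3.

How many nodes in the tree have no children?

3

Resulting structure (node: left, right):
  17: L=9, R=28
  9: L=5, R=13
  28: L=23, R=–
  13: L=10, R=–
  23: L=19, R=–
  19: L=–, R=22
  10: L=–, R=–
  22: L=–, R=–
  5: L=4, R=–
  4: L=3, R=–
  3: L=–, R=–

Leaves: 3, 10, 22 — 3 in total.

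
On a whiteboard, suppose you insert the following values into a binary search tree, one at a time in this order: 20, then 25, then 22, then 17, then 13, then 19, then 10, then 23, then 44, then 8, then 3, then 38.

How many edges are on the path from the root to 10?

3

Insert 20: tree is empty, so 20 becomes the root.
Insert 25: 25 > 20 → go right. Place as right child of 20.
Insert 22: 22 > 20 → go right; 22 < 25 → go left. Place as left child of 25.
Insert 17: 17 < 20 → go left. Place as left child of 20.
Insert 13: 13 < 20 → go left; 13 < 17 → go left. Place as left child of 17.
Insert 19: 19 < 20 → go left; 19 > 17 → go right. Place as right child of 17.
Insert 10: 10 < 20 → go left; 10 < 17 → go left; 10 < 13 → go left. Place as left child of 13.
Insert 23: 23 > 20 → go right; 23 < 25 → go left; 23 > 22 → go right. Place as right child of 22.
Insert 44: 44 > 20 → go right; 44 > 25 → go right. Place as right child of 25.
Insert 8: 8 < 20 → go left; 8 < 17 → go left; 8 < 13 → go left; 8 < 10 → go left. Place as left child of 10.
Insert 3: 3 < 20 → go left; 3 < 17 → go left; 3 < 13 → go left; 3 < 10 → go left; 3 < 8 → go left. Place as left child of 8.
Insert 38: 38 > 20 → go right; 38 > 25 → go right; 38 < 44 → go left. Place as left child of 44.

Path to 10: 20 → 17 → 13 → 10, which is 3 edges.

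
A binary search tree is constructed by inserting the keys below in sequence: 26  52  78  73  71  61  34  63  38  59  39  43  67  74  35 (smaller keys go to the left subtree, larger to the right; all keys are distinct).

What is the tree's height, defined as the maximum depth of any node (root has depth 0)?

Insert 26: tree is empty, so 26 becomes the root.
Insert 52: 52 > 26 → go right. Place as right child of 26.
Insert 78: 78 > 26 → go right; 78 > 52 → go right. Place as right child of 52.
Insert 73: 73 > 26 → go right; 73 > 52 → go right; 73 < 78 → go left. Place as left child of 78.
Insert 71: 71 > 26 → go right; 71 > 52 → go right; 71 < 78 → go left; 71 < 73 → go left. Place as left child of 73.
Insert 61: 61 > 26 → go right; 61 > 52 → go right; 61 < 78 → go left; 61 < 73 → go left; 61 < 71 → go left. Place as left child of 71.
Insert 34: 34 > 26 → go right; 34 < 52 → go left. Place as left child of 52.
Insert 63: 63 > 26 → go right; 63 > 52 → go right; 63 < 78 → go left; 63 < 73 → go left; 63 < 71 → go left; 63 > 61 → go right. Place as right child of 61.
Insert 38: 38 > 26 → go right; 38 < 52 → go left; 38 > 34 → go right. Place as right child of 34.
Insert 59: 59 > 26 → go right; 59 > 52 → go right; 59 < 78 → go left; 59 < 73 → go left; 59 < 71 → go left; 59 < 61 → go left. Place as left child of 61.
Insert 39: 39 > 26 → go right; 39 < 52 → go left; 39 > 34 → go right; 39 > 38 → go right. Place as right child of 38.
Insert 43: 43 > 26 → go right; 43 < 52 → go left; 43 > 34 → go right; 43 > 38 → go right; 43 > 39 → go right. Place as right child of 39.
Insert 67: 67 > 26 → go right; 67 > 52 → go right; 67 < 78 → go left; 67 < 73 → go left; 67 < 71 → go left; 67 > 61 → go right; 67 > 63 → go right. Place as right child of 63.
Insert 74: 74 > 26 → go right; 74 > 52 → go right; 74 < 78 → go left; 74 > 73 → go right. Place as right child of 73.
Insert 35: 35 > 26 → go right; 35 < 52 → go left; 35 > 34 → go right; 35 < 38 → go left. Place as left child of 38.

The deepest node is 67 at depth 7.

7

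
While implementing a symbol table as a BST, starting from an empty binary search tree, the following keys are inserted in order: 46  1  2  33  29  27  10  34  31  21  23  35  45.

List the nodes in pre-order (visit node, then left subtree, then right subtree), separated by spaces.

Resulting structure (node: left, right):
  46: L=1, R=–
  1: L=–, R=2
  2: L=–, R=33
  33: L=29, R=34
  29: L=27, R=31
  27: L=10, R=–
  10: L=–, R=21
  34: L=–, R=35
  31: L=–, R=–
  21: L=–, R=23
  23: L=–, R=–
  35: L=–, R=45
  45: L=–, R=–

46 1 2 33 29 27 10 21 23 31 34 35 45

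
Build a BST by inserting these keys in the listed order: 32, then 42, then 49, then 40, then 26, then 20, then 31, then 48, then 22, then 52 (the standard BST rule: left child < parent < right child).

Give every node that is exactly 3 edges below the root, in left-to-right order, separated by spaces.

32: root
42: right child of 32 (depth 1)
49: right child of 42 (depth 2)
40: left child of 42 (depth 2)
26: left child of 32 (depth 1)
20: left child of 26 (depth 2)
31: right child of 26 (depth 2)
48: left child of 49 (depth 3)
22: right child of 20 (depth 3)
52: right child of 49 (depth 3)

22 48 52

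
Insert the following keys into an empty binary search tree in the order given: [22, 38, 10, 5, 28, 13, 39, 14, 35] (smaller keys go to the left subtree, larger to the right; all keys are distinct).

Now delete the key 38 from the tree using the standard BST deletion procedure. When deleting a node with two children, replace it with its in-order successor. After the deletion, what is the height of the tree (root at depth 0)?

Resulting structure (node: left, right):
  22: L=10, R=38
  38: L=28, R=39
  10: L=5, R=13
  5: L=–, R=–
  28: L=–, R=35
  13: L=–, R=14
  39: L=–, R=–
  14: L=–, R=–
  35: L=–, R=–

Delete 38 (two children — replace with in-order successor).
After deletion, deepest node is 14 at depth 3.

3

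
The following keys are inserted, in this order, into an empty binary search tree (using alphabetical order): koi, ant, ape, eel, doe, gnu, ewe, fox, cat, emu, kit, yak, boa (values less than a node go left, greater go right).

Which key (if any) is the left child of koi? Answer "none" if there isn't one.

ant

Insert koi: tree is empty, so koi becomes the root.
Insert ant: ant < koi → go left. Place as left child of koi.
Insert ape: ape < koi → go left; ape > ant → go right. Place as right child of ant.
Insert eel: eel < koi → go left; eel > ant → go right; eel > ape → go right. Place as right child of ape.
Insert doe: doe < koi → go left; doe > ant → go right; doe > ape → go right; doe < eel → go left. Place as left child of eel.
Insert gnu: gnu < koi → go left; gnu > ant → go right; gnu > ape → go right; gnu > eel → go right. Place as right child of eel.
Insert ewe: ewe < koi → go left; ewe > ant → go right; ewe > ape → go right; ewe > eel → go right; ewe < gnu → go left. Place as left child of gnu.
Insert fox: fox < koi → go left; fox > ant → go right; fox > ape → go right; fox > eel → go right; fox < gnu → go left; fox > ewe → go right. Place as right child of ewe.
Insert cat: cat < koi → go left; cat > ant → go right; cat > ape → go right; cat < eel → go left; cat < doe → go left. Place as left child of doe.
Insert emu: emu < koi → go left; emu > ant → go right; emu > ape → go right; emu > eel → go right; emu < gnu → go left; emu < ewe → go left. Place as left child of ewe.
Insert kit: kit < koi → go left; kit > ant → go right; kit > ape → go right; kit > eel → go right; kit > gnu → go right. Place as right child of gnu.
Insert yak: yak > koi → go right. Place as right child of koi.
Insert boa: boa < koi → go left; boa > ant → go right; boa > ape → go right; boa < eel → go left; boa < doe → go left; boa < cat → go left. Place as left child of cat.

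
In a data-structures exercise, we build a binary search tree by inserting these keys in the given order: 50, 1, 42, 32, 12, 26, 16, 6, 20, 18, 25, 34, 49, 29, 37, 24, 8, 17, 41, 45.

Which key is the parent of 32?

Resulting structure (node: left, right):
  50: L=1, R=–
  1: L=–, R=42
  42: L=32, R=49
  32: L=12, R=34
  12: L=6, R=26
  26: L=16, R=29
  16: L=–, R=20
  6: L=–, R=8
  20: L=18, R=25
  18: L=17, R=–
  25: L=24, R=–
  34: L=–, R=37
  49: L=45, R=–
  29: L=–, R=–
  37: L=–, R=41
  24: L=–, R=–
  8: L=–, R=–
  17: L=–, R=–
  41: L=–, R=–
  45: L=–, R=–

42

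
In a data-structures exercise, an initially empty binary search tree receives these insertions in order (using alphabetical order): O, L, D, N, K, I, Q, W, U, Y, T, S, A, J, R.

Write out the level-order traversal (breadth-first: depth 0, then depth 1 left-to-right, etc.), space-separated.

Insert O: tree is empty, so O becomes the root.
Insert L: L < O → go left. Place as left child of O.
Insert D: D < O → go left; D < L → go left. Place as left child of L.
Insert N: N < O → go left; N > L → go right. Place as right child of L.
Insert K: K < O → go left; K < L → go left; K > D → go right. Place as right child of D.
Insert I: I < O → go left; I < L → go left; I > D → go right; I < K → go left. Place as left child of K.
Insert Q: Q > O → go right. Place as right child of O.
Insert W: W > O → go right; W > Q → go right. Place as right child of Q.
Insert U: U > O → go right; U > Q → go right; U < W → go left. Place as left child of W.
Insert Y: Y > O → go right; Y > Q → go right; Y > W → go right. Place as right child of W.
Insert T: T > O → go right; T > Q → go right; T < W → go left; T < U → go left. Place as left child of U.
Insert S: S > O → go right; S > Q → go right; S < W → go left; S < U → go left; S < T → go left. Place as left child of T.
Insert A: A < O → go left; A < L → go left; A < D → go left. Place as left child of D.
Insert J: J < O → go left; J < L → go left; J > D → go right; J < K → go left; J > I → go right. Place as right child of I.
Insert R: R > O → go right; R > Q → go right; R < W → go left; R < U → go left; R < T → go left; R < S → go left. Place as left child of S.

O L Q D N W A K U Y I T J S R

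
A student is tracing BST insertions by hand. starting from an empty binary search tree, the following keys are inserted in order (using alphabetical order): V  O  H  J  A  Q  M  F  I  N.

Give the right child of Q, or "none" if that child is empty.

Resulting structure (node: left, right):
  V: L=O, R=–
  O: L=H, R=Q
  H: L=A, R=J
  J: L=I, R=M
  A: L=–, R=F
  Q: L=–, R=–
  M: L=–, R=N
  F: L=–, R=–
  I: L=–, R=–
  N: L=–, R=–

none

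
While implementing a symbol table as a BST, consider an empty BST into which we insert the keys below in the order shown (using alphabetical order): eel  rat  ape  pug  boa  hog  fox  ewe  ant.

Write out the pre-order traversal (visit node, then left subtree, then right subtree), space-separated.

Insert eel: tree is empty, so eel becomes the root.
Insert rat: rat > eel → go right. Place as right child of eel.
Insert ape: ape < eel → go left. Place as left child of eel.
Insert pug: pug > eel → go right; pug < rat → go left. Place as left child of rat.
Insert boa: boa < eel → go left; boa > ape → go right. Place as right child of ape.
Insert hog: hog > eel → go right; hog < rat → go left; hog < pug → go left. Place as left child of pug.
Insert fox: fox > eel → go right; fox < rat → go left; fox < pug → go left; fox < hog → go left. Place as left child of hog.
Insert ewe: ewe > eel → go right; ewe < rat → go left; ewe < pug → go left; ewe < hog → go left; ewe < fox → go left. Place as left child of fox.
Insert ant: ant < eel → go left; ant < ape → go left. Place as left child of ape.

eel ape ant boa rat pug hog fox ewe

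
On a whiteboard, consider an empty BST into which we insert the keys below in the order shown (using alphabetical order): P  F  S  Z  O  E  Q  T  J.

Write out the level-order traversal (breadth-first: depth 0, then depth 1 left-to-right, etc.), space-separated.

Resulting structure (node: left, right):
  P: L=F, R=S
  F: L=E, R=O
  S: L=Q, R=Z
  Z: L=T, R=–
  O: L=J, R=–
  E: L=–, R=–
  Q: L=–, R=–
  T: L=–, R=–
  J: L=–, R=–

P F S E O Q Z J T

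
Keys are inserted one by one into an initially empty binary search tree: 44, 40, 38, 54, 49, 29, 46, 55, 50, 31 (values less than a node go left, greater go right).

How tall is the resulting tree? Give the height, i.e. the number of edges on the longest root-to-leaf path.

4

44: root
40: left child of 44 (depth 1)
38: left child of 40 (depth 2)
54: right child of 44 (depth 1)
49: left child of 54 (depth 2)
29: left child of 38 (depth 3)
46: left child of 49 (depth 3)
55: right child of 54 (depth 2)
50: right child of 49 (depth 3)
31: right child of 29 (depth 4)

The deepest node is 31 at depth 4.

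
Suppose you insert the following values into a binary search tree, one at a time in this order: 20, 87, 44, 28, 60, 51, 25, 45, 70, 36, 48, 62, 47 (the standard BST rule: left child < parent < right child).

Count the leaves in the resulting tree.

Insert 20: tree is empty, so 20 becomes the root.
Insert 87: 87 > 20 → go right. Place as right child of 20.
Insert 44: 44 > 20 → go right; 44 < 87 → go left. Place as left child of 87.
Insert 28: 28 > 20 → go right; 28 < 87 → go left; 28 < 44 → go left. Place as left child of 44.
Insert 60: 60 > 20 → go right; 60 < 87 → go left; 60 > 44 → go right. Place as right child of 44.
Insert 51: 51 > 20 → go right; 51 < 87 → go left; 51 > 44 → go right; 51 < 60 → go left. Place as left child of 60.
Insert 25: 25 > 20 → go right; 25 < 87 → go left; 25 < 44 → go left; 25 < 28 → go left. Place as left child of 28.
Insert 45: 45 > 20 → go right; 45 < 87 → go left; 45 > 44 → go right; 45 < 60 → go left; 45 < 51 → go left. Place as left child of 51.
Insert 70: 70 > 20 → go right; 70 < 87 → go left; 70 > 44 → go right; 70 > 60 → go right. Place as right child of 60.
Insert 36: 36 > 20 → go right; 36 < 87 → go left; 36 < 44 → go left; 36 > 28 → go right. Place as right child of 28.
Insert 48: 48 > 20 → go right; 48 < 87 → go left; 48 > 44 → go right; 48 < 60 → go left; 48 < 51 → go left; 48 > 45 → go right. Place as right child of 45.
Insert 62: 62 > 20 → go right; 62 < 87 → go left; 62 > 44 → go right; 62 > 60 → go right; 62 < 70 → go left. Place as left child of 70.
Insert 47: 47 > 20 → go right; 47 < 87 → go left; 47 > 44 → go right; 47 < 60 → go left; 47 < 51 → go left; 47 > 45 → go right; 47 < 48 → go left. Place as left child of 48.

Leaves: 25, 36, 47, 62 — 4 in total.

4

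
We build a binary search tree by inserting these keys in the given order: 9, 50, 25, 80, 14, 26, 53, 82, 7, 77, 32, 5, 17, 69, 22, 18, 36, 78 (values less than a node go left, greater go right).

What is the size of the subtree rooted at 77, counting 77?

Resulting structure (node: left, right):
  9: L=7, R=50
  50: L=25, R=80
  25: L=14, R=26
  80: L=53, R=82
  14: L=–, R=17
  26: L=–, R=32
  53: L=–, R=77
  82: L=–, R=–
  7: L=5, R=–
  77: L=69, R=78
  32: L=–, R=36
  5: L=–, R=–
  17: L=–, R=22
  69: L=–, R=–
  22: L=18, R=–
  18: L=–, R=–
  36: L=–, R=–
  78: L=–, R=–

Subtree rooted at 77 contains: 77, 69, 78 — 3 nodes.

3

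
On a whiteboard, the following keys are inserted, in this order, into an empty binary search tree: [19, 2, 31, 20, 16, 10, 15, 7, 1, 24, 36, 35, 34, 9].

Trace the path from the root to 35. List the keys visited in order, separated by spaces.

Insert 19: tree is empty, so 19 becomes the root.
Insert 2: 2 < 19 → go left. Place as left child of 19.
Insert 31: 31 > 19 → go right. Place as right child of 19.
Insert 20: 20 > 19 → go right; 20 < 31 → go left. Place as left child of 31.
Insert 16: 16 < 19 → go left; 16 > 2 → go right. Place as right child of 2.
Insert 10: 10 < 19 → go left; 10 > 2 → go right; 10 < 16 → go left. Place as left child of 16.
Insert 15: 15 < 19 → go left; 15 > 2 → go right; 15 < 16 → go left; 15 > 10 → go right. Place as right child of 10.
Insert 7: 7 < 19 → go left; 7 > 2 → go right; 7 < 16 → go left; 7 < 10 → go left. Place as left child of 10.
Insert 1: 1 < 19 → go left; 1 < 2 → go left. Place as left child of 2.
Insert 24: 24 > 19 → go right; 24 < 31 → go left; 24 > 20 → go right. Place as right child of 20.
Insert 36: 36 > 19 → go right; 36 > 31 → go right. Place as right child of 31.
Insert 35: 35 > 19 → go right; 35 > 31 → go right; 35 < 36 → go left. Place as left child of 36.
Insert 34: 34 > 19 → go right; 34 > 31 → go right; 34 < 36 → go left; 34 < 35 → go left. Place as left child of 35.
Insert 9: 9 < 19 → go left; 9 > 2 → go right; 9 < 16 → go left; 9 < 10 → go left; 9 > 7 → go right. Place as right child of 7.

19 31 36 35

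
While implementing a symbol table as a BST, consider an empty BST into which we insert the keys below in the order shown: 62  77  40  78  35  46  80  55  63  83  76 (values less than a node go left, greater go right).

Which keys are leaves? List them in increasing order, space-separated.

35 55 76 83

62: root
77: right child of 62 (depth 1)
40: left child of 62 (depth 1)
78: right child of 77 (depth 2)
35: left child of 40 (depth 2)
46: right child of 40 (depth 2)
80: right child of 78 (depth 3)
55: right child of 46 (depth 3)
63: left child of 77 (depth 2)
83: right child of 80 (depth 4)
76: right child of 63 (depth 3)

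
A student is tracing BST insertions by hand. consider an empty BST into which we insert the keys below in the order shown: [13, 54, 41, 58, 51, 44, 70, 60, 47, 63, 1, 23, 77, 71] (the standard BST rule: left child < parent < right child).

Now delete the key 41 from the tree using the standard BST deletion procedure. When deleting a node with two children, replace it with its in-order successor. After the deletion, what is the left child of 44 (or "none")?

23

Resulting structure (node: left, right):
  13: L=1, R=54
  54: L=41, R=58
  41: L=23, R=51
  58: L=–, R=70
  51: L=44, R=–
  44: L=–, R=47
  70: L=60, R=77
  60: L=–, R=63
  47: L=–, R=–
  63: L=–, R=–
  1: L=–, R=–
  23: L=–, R=–
  77: L=71, R=–
  71: L=–, R=–

Delete 41 (two children — replace with in-order successor).
After deletion, 44's left child: 23.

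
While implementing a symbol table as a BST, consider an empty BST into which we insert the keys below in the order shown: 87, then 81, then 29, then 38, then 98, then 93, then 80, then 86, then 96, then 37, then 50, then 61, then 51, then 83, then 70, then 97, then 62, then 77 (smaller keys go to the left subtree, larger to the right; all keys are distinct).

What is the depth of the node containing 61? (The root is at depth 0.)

6

Insert 87: tree is empty, so 87 becomes the root.
Insert 81: 81 < 87 → go left. Place as left child of 87.
Insert 29: 29 < 87 → go left; 29 < 81 → go left. Place as left child of 81.
Insert 38: 38 < 87 → go left; 38 < 81 → go left; 38 > 29 → go right. Place as right child of 29.
Insert 98: 98 > 87 → go right. Place as right child of 87.
Insert 93: 93 > 87 → go right; 93 < 98 → go left. Place as left child of 98.
Insert 80: 80 < 87 → go left; 80 < 81 → go left; 80 > 29 → go right; 80 > 38 → go right. Place as right child of 38.
Insert 86: 86 < 87 → go left; 86 > 81 → go right. Place as right child of 81.
Insert 96: 96 > 87 → go right; 96 < 98 → go left; 96 > 93 → go right. Place as right child of 93.
Insert 37: 37 < 87 → go left; 37 < 81 → go left; 37 > 29 → go right; 37 < 38 → go left. Place as left child of 38.
Insert 50: 50 < 87 → go left; 50 < 81 → go left; 50 > 29 → go right; 50 > 38 → go right; 50 < 80 → go left. Place as left child of 80.
Insert 61: 61 < 87 → go left; 61 < 81 → go left; 61 > 29 → go right; 61 > 38 → go right; 61 < 80 → go left; 61 > 50 → go right. Place as right child of 50.
Insert 51: 51 < 87 → go left; 51 < 81 → go left; 51 > 29 → go right; 51 > 38 → go right; 51 < 80 → go left; 51 > 50 → go right; 51 < 61 → go left. Place as left child of 61.
Insert 83: 83 < 87 → go left; 83 > 81 → go right; 83 < 86 → go left. Place as left child of 86.
Insert 70: 70 < 87 → go left; 70 < 81 → go left; 70 > 29 → go right; 70 > 38 → go right; 70 < 80 → go left; 70 > 50 → go right; 70 > 61 → go right. Place as right child of 61.
Insert 97: 97 > 87 → go right; 97 < 98 → go left; 97 > 93 → go right; 97 > 96 → go right. Place as right child of 96.
Insert 62: 62 < 87 → go left; 62 < 81 → go left; 62 > 29 → go right; 62 > 38 → go right; 62 < 80 → go left; 62 > 50 → go right; 62 > 61 → go right; 62 < 70 → go left. Place as left child of 70.
Insert 77: 77 < 87 → go left; 77 < 81 → go left; 77 > 29 → go right; 77 > 38 → go right; 77 < 80 → go left; 77 > 50 → go right; 77 > 61 → go right; 77 > 70 → go right. Place as right child of 70.

Path to 61: 87 → 81 → 29 → 38 → 80 → 50 → 61, which is 6 edges.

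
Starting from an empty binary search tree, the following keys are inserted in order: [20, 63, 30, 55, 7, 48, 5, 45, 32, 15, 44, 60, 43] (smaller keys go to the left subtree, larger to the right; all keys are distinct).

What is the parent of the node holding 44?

Insert 20: tree is empty, so 20 becomes the root.
Insert 63: 63 > 20 → go right. Place as right child of 20.
Insert 30: 30 > 20 → go right; 30 < 63 → go left. Place as left child of 63.
Insert 55: 55 > 20 → go right; 55 < 63 → go left; 55 > 30 → go right. Place as right child of 30.
Insert 7: 7 < 20 → go left. Place as left child of 20.
Insert 48: 48 > 20 → go right; 48 < 63 → go left; 48 > 30 → go right; 48 < 55 → go left. Place as left child of 55.
Insert 5: 5 < 20 → go left; 5 < 7 → go left. Place as left child of 7.
Insert 45: 45 > 20 → go right; 45 < 63 → go left; 45 > 30 → go right; 45 < 55 → go left; 45 < 48 → go left. Place as left child of 48.
Insert 32: 32 > 20 → go right; 32 < 63 → go left; 32 > 30 → go right; 32 < 55 → go left; 32 < 48 → go left; 32 < 45 → go left. Place as left child of 45.
Insert 15: 15 < 20 → go left; 15 > 7 → go right. Place as right child of 7.
Insert 44: 44 > 20 → go right; 44 < 63 → go left; 44 > 30 → go right; 44 < 55 → go left; 44 < 48 → go left; 44 < 45 → go left; 44 > 32 → go right. Place as right child of 32.
Insert 60: 60 > 20 → go right; 60 < 63 → go left; 60 > 30 → go right; 60 > 55 → go right. Place as right child of 55.
Insert 43: 43 > 20 → go right; 43 < 63 → go left; 43 > 30 → go right; 43 < 55 → go left; 43 < 48 → go left; 43 < 45 → go left; 43 > 32 → go right; 43 < 44 → go left. Place as left child of 44.

32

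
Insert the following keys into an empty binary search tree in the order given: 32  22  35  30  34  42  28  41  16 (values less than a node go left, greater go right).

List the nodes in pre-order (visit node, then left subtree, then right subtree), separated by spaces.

32 22 16 30 28 35 34 42 41

32: root
22: left child of 32 (depth 1)
35: right child of 32 (depth 1)
30: right child of 22 (depth 2)
34: left child of 35 (depth 2)
42: right child of 35 (depth 2)
28: left child of 30 (depth 3)
41: left child of 42 (depth 3)
16: left child of 22 (depth 2)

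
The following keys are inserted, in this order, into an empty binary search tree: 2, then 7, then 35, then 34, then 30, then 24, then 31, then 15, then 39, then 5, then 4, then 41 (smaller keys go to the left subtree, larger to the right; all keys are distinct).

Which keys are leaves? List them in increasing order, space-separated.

Insert 2: tree is empty, so 2 becomes the root.
Insert 7: 7 > 2 → go right. Place as right child of 2.
Insert 35: 35 > 2 → go right; 35 > 7 → go right. Place as right child of 7.
Insert 34: 34 > 2 → go right; 34 > 7 → go right; 34 < 35 → go left. Place as left child of 35.
Insert 30: 30 > 2 → go right; 30 > 7 → go right; 30 < 35 → go left; 30 < 34 → go left. Place as left child of 34.
Insert 24: 24 > 2 → go right; 24 > 7 → go right; 24 < 35 → go left; 24 < 34 → go left; 24 < 30 → go left. Place as left child of 30.
Insert 31: 31 > 2 → go right; 31 > 7 → go right; 31 < 35 → go left; 31 < 34 → go left; 31 > 30 → go right. Place as right child of 30.
Insert 15: 15 > 2 → go right; 15 > 7 → go right; 15 < 35 → go left; 15 < 34 → go left; 15 < 30 → go left; 15 < 24 → go left. Place as left child of 24.
Insert 39: 39 > 2 → go right; 39 > 7 → go right; 39 > 35 → go right. Place as right child of 35.
Insert 5: 5 > 2 → go right; 5 < 7 → go left. Place as left child of 7.
Insert 4: 4 > 2 → go right; 4 < 7 → go left; 4 < 5 → go left. Place as left child of 5.
Insert 41: 41 > 2 → go right; 41 > 7 → go right; 41 > 35 → go right; 41 > 39 → go right. Place as right child of 39.

4 15 31 41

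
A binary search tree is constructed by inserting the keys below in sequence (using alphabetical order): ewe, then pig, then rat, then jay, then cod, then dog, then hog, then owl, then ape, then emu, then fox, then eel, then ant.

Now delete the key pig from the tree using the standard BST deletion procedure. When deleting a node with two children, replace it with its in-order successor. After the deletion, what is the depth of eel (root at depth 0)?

4

Resulting structure (node: left, right):
  ewe: L=cod, R=pig
  pig: L=jay, R=rat
  rat: L=–, R=–
  jay: L=hog, R=owl
  cod: L=ape, R=dog
  dog: L=–, R=emu
  hog: L=fox, R=–
  owl: L=–, R=–
  ape: L=ant, R=–
  emu: L=eel, R=–
  fox: L=–, R=–
  eel: L=–, R=–
  ant: L=–, R=–

Delete pig (two children — replace with in-order successor).
After deletion, path to eel: ewe → cod → dog → emu → eel.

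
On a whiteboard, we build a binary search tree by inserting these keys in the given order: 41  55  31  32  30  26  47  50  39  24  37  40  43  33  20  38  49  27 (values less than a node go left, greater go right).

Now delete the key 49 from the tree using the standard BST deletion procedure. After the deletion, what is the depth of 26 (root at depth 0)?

3

Resulting structure (node: left, right):
  41: L=31, R=55
  55: L=47, R=–
  31: L=30, R=32
  32: L=–, R=39
  30: L=26, R=–
  26: L=24, R=27
  47: L=43, R=50
  50: L=49, R=–
  39: L=37, R=40
  24: L=20, R=–
  37: L=33, R=38
  40: L=–, R=–
  43: L=–, R=–
  33: L=–, R=–
  20: L=–, R=–
  38: L=–, R=–
  49: L=–, R=–
  27: L=–, R=–

Delete 49 (at most one child — splice it out).
After deletion, path to 26: 41 → 31 → 30 → 26.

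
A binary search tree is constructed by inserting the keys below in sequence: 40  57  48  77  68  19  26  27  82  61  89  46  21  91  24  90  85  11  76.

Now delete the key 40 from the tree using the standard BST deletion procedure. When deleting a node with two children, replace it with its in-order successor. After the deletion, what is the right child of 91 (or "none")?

none

40: root
57: right child of 40 (depth 1)
48: left child of 57 (depth 2)
77: right child of 57 (depth 2)
68: left child of 77 (depth 3)
19: left child of 40 (depth 1)
26: right child of 19 (depth 2)
27: right child of 26 (depth 3)
82: right child of 77 (depth 3)
61: left child of 68 (depth 4)
89: right child of 82 (depth 4)
46: left child of 48 (depth 3)
21: left child of 26 (depth 3)
91: right child of 89 (depth 5)
24: right child of 21 (depth 4)
90: left child of 91 (depth 6)
85: left child of 89 (depth 5)
11: left child of 19 (depth 2)
76: right child of 68 (depth 4)

Delete 40 (two children — replace with in-order successor).
After deletion, 91's right child: none.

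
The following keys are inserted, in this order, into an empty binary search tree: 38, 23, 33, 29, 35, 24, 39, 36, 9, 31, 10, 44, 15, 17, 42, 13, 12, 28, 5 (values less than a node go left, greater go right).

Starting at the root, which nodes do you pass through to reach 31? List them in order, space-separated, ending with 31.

38 23 33 29 31

38: root
23: left child of 38 (depth 1)
33: right child of 23 (depth 2)
29: left child of 33 (depth 3)
35: right child of 33 (depth 3)
24: left child of 29 (depth 4)
39: right child of 38 (depth 1)
36: right child of 35 (depth 4)
9: left child of 23 (depth 2)
31: right child of 29 (depth 4)
10: right child of 9 (depth 3)
44: right child of 39 (depth 2)
15: right child of 10 (depth 4)
17: right child of 15 (depth 5)
42: left child of 44 (depth 3)
13: left child of 15 (depth 5)
12: left child of 13 (depth 6)
28: right child of 24 (depth 5)
5: left child of 9 (depth 3)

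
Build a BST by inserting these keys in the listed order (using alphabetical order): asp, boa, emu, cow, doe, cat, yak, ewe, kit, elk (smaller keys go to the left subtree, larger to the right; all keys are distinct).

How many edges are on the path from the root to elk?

5

Insert asp: tree is empty, so asp becomes the root.
Insert boa: boa > asp → go right. Place as right child of asp.
Insert emu: emu > asp → go right; emu > boa → go right. Place as right child of boa.
Insert cow: cow > asp → go right; cow > boa → go right; cow < emu → go left. Place as left child of emu.
Insert doe: doe > asp → go right; doe > boa → go right; doe < emu → go left; doe > cow → go right. Place as right child of cow.
Insert cat: cat > asp → go right; cat > boa → go right; cat < emu → go left; cat < cow → go left. Place as left child of cow.
Insert yak: yak > asp → go right; yak > boa → go right; yak > emu → go right. Place as right child of emu.
Insert ewe: ewe > asp → go right; ewe > boa → go right; ewe > emu → go right; ewe < yak → go left. Place as left child of yak.
Insert kit: kit > asp → go right; kit > boa → go right; kit > emu → go right; kit < yak → go left; kit > ewe → go right. Place as right child of ewe.
Insert elk: elk > asp → go right; elk > boa → go right; elk < emu → go left; elk > cow → go right; elk > doe → go right. Place as right child of doe.

Path to elk: asp → boa → emu → cow → doe → elk, which is 5 edges.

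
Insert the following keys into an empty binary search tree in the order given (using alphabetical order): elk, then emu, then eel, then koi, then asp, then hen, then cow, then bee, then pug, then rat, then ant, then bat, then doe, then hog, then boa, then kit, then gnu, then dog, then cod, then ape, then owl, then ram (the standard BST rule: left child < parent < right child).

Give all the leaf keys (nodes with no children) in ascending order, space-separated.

ape bat cod dog gnu kit owl ram

elk: root
emu: right child of elk (depth 1)
eel: left child of elk (depth 1)
koi: right child of emu (depth 2)
asp: left child of eel (depth 2)
hen: left child of koi (depth 3)
cow: right child of asp (depth 3)
bee: left child of cow (depth 4)
pug: right child of koi (depth 3)
rat: right child of pug (depth 4)
ant: left child of asp (depth 3)
bat: left child of bee (depth 5)
doe: right child of cow (depth 4)
hog: right child of hen (depth 4)
boa: right child of bee (depth 5)
kit: right child of hog (depth 5)
gnu: left child of hen (depth 4)
dog: right child of doe (depth 5)
cod: right child of boa (depth 6)
ape: right child of ant (depth 4)
owl: left child of pug (depth 4)
ram: left child of rat (depth 5)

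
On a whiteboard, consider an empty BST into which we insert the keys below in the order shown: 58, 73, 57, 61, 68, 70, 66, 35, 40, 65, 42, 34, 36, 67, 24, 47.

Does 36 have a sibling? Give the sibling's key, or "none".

42

58: root
73: right child of 58 (depth 1)
57: left child of 58 (depth 1)
61: left child of 73 (depth 2)
68: right child of 61 (depth 3)
70: right child of 68 (depth 4)
66: left child of 68 (depth 4)
35: left child of 57 (depth 2)
40: right child of 35 (depth 3)
65: left child of 66 (depth 5)
42: right child of 40 (depth 4)
34: left child of 35 (depth 3)
36: left child of 40 (depth 4)
67: right child of 66 (depth 5)
24: left child of 34 (depth 4)
47: right child of 42 (depth 5)

36's parent is 40; the other child of 40 is 42.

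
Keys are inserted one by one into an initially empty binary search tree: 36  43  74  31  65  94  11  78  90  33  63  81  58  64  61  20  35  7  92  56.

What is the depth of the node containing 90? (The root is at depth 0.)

5

Insert 36: tree is empty, so 36 becomes the root.
Insert 43: 43 > 36 → go right. Place as right child of 36.
Insert 74: 74 > 36 → go right; 74 > 43 → go right. Place as right child of 43.
Insert 31: 31 < 36 → go left. Place as left child of 36.
Insert 65: 65 > 36 → go right; 65 > 43 → go right; 65 < 74 → go left. Place as left child of 74.
Insert 94: 94 > 36 → go right; 94 > 43 → go right; 94 > 74 → go right. Place as right child of 74.
Insert 11: 11 < 36 → go left; 11 < 31 → go left. Place as left child of 31.
Insert 78: 78 > 36 → go right; 78 > 43 → go right; 78 > 74 → go right; 78 < 94 → go left. Place as left child of 94.
Insert 90: 90 > 36 → go right; 90 > 43 → go right; 90 > 74 → go right; 90 < 94 → go left; 90 > 78 → go right. Place as right child of 78.
Insert 33: 33 < 36 → go left; 33 > 31 → go right. Place as right child of 31.
Insert 63: 63 > 36 → go right; 63 > 43 → go right; 63 < 74 → go left; 63 < 65 → go left. Place as left child of 65.
Insert 81: 81 > 36 → go right; 81 > 43 → go right; 81 > 74 → go right; 81 < 94 → go left; 81 > 78 → go right; 81 < 90 → go left. Place as left child of 90.
Insert 58: 58 > 36 → go right; 58 > 43 → go right; 58 < 74 → go left; 58 < 65 → go left; 58 < 63 → go left. Place as left child of 63.
Insert 64: 64 > 36 → go right; 64 > 43 → go right; 64 < 74 → go left; 64 < 65 → go left; 64 > 63 → go right. Place as right child of 63.
Insert 61: 61 > 36 → go right; 61 > 43 → go right; 61 < 74 → go left; 61 < 65 → go left; 61 < 63 → go left; 61 > 58 → go right. Place as right child of 58.
Insert 20: 20 < 36 → go left; 20 < 31 → go left; 20 > 11 → go right. Place as right child of 11.
Insert 35: 35 < 36 → go left; 35 > 31 → go right; 35 > 33 → go right. Place as right child of 33.
Insert 7: 7 < 36 → go left; 7 < 31 → go left; 7 < 11 → go left. Place as left child of 11.
Insert 92: 92 > 36 → go right; 92 > 43 → go right; 92 > 74 → go right; 92 < 94 → go left; 92 > 78 → go right; 92 > 90 → go right. Place as right child of 90.
Insert 56: 56 > 36 → go right; 56 > 43 → go right; 56 < 74 → go left; 56 < 65 → go left; 56 < 63 → go left; 56 < 58 → go left. Place as left child of 58.

Path to 90: 36 → 43 → 74 → 94 → 78 → 90, which is 5 edges.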